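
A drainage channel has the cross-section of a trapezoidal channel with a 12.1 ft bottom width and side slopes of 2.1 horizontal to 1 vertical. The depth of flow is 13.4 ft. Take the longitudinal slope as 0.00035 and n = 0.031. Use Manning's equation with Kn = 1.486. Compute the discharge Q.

Q = 1810 ft³/s

With bottom width b = 12.1 ft and side slope z = 2.1: A = (b + zy)y = (12.1 + 2.1×13.4)×13.4 = 539.2 ft²; P = b + 2y√(1+z²) = 12.1 + 2×13.4×2.326 = 74.44 ft.
Hydraulic radius R = A/P = 539.2/74.44 = 7.244 ft.
Manning's equation: Q = (1.486/n) A R^(2/3) S^(1/2) = (1.486/0.031) × 539.2 × 7.244^(2/3) × 0.00035^(1/2) = 1810 ft³/s.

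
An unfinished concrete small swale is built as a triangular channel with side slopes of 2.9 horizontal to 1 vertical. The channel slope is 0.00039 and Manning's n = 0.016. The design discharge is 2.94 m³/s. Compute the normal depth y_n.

Manning's equation rearranged: A R^(2/3) = nQ / (1·√S) = 0.016 × 2.94 / (√0.00039) = 2.382.
Try y = 1.42 m: A R^(2/3) = 4.483 — high.
Try y = 0.836 m: A R^(2/3) = 1.091 — low.
Try y = 1.12 m: A R^(2/3) = 2.381 — matches.

y_n = 1.12 m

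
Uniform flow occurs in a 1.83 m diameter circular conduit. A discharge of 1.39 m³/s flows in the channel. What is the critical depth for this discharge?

y_c = 0.567 m

At critical depth, Q² T / (g A³) = 1, i.e. A³/T = Q²/g = 1.39²/9.81 = 0.197.
At y = 0.686 m: A³/T = 0.4121 — high.
At y = 0.408 m: A³/T = 0.05487 — low.
At y = 0.567 m: A³/T = 0.1975 — ≈ 0.197.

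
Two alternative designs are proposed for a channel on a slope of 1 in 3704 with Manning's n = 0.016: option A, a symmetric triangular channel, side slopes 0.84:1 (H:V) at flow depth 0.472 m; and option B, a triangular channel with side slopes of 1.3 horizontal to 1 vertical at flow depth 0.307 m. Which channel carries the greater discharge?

Channel A: For a triangular section with side slope z = 0.84: A = zy² = 0.84×0.472² = 0.1871 m²; P = 2y√(1+z²) = 2×0.472×1.306 = 1.233 m. Hydraulic radius R = A/P = 0.1871/1.233 = 0.1518 m. Q_A = (1/0.016)·0.1871·0.1518^(2/3)·√0.00027 = 0.05469 m³/s.
Channel B: For a triangular section with side slope z = 1.3: A = zy² = 1.3×0.307² = 0.1225 m²; P = 2y√(1+z²) = 2×0.307×1.64 = 1.007 m. Hydraulic radius R = A/P = 0.1225/1.007 = 0.1217 m. Q_B = (1/0.016)·0.1225·0.1217^(2/3)·√0.00027 = 0.03089 m³/s.
Q_A = 0.05469 m³/s vs Q_B = 0.03089 m³/s, so channel A carries more.

channel A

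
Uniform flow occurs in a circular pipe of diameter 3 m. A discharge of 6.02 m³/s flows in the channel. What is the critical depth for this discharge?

At critical depth, Q² T / (g A³) = 1, i.e. A³/T = Q²/g = 6.02²/9.81 = 3.694.
At y = 1.28 m: A³/T = 8.022 — too large.
At y = 0.73 m: A³/T = 0.9142 — too small.
At y = 1.05 m: A³/T = 3.745 — ≈ 3.694.

y_c = 1.05 m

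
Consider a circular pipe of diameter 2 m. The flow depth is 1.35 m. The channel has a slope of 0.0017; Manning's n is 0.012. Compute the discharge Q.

Q = 5.42 m³/s

For a circular section of diameter D = 2 m at depth y = 1.35 m, the central angle is θ = 2 arccos(1 − 2y/D) = 3.857 rad. Then A = (D²/8)(θ − sin θ) = 2.256 m² and P = Dθ/2 = 3.857 m.
Hydraulic radius R = A/P = 2.256/3.857 = 0.585 m.
Manning's equation: Q = (1/n) A R^(2/3) S^(1/2) = (1/0.012) × 2.256 × 0.585^(2/3) × 0.0017^(1/2) = 5.42 m³/s.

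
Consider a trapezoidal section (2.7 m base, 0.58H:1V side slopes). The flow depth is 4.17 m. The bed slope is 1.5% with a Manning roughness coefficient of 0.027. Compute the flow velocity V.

V = 6.54 m/s

With bottom width b = 2.7 m and side slope z = 0.58: A = (b + zy)y = (2.7 + 0.58×4.17)×4.17 = 21.34 m²; P = b + 2y√(1+z²) = 2.7 + 2×4.17×1.156 = 12.34 m.
Hydraulic radius R = A/P = 21.34/12.34 = 1.73 m.
From Manning's equation, V = (1/n) R^(2/3) S^(1/2) = (1/0.027) × 1.73^(2/3) × 0.015^(1/2) = 6.54 m/s.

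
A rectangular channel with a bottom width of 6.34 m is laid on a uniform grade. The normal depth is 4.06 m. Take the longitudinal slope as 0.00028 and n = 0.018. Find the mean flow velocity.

Flow area A = b·y = 6.34 × 4.06 = 25.74 m². Wetted perimeter P = b + 2y = 6.34 + 2×4.06 = 14.46 m.
Hydraulic radius R = A/P = 25.74/14.46 = 1.78 m.
From Manning's equation, V = (1/n) R^(2/3) S^(1/2) = (1/0.018) × 1.78^(2/3) × 0.00028^(1/2) = 1.37 m/s.

V = 1.37 m/s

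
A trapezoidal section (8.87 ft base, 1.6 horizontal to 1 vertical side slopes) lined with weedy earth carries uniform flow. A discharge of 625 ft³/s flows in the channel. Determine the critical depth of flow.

At critical depth, Q² T / (g A³) = 1, i.e. A³/T = Q²/g = 625²/32.2 = 12130.
Try y = 5.11 ft: A³/T = 26200 — too large.
Try y = 3.74 ft: A³/T = 8228 — too small.
Try y = 4.16 ft: A³/T = 12150 — ≈ 12130.

y_c = 4.16 ft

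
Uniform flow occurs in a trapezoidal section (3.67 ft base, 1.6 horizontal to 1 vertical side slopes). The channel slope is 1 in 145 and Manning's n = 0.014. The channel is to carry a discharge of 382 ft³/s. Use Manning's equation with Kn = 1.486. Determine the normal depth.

Manning's equation rearranged: A R^(2/3) = nQ / (1.486·√S) = 0.014 × 382 / (1.486 × √0.006897) = 43.34.
Trying y = 2.46 ft: A R^(2/3) = 23.91 — too small.
Trying y = 3.87 ft: A R^(2/3) = 62.36 — too large.
Trying y = 3.27 ft: A R^(2/3) = 43.36 — matches.

y_n = 3.27 ft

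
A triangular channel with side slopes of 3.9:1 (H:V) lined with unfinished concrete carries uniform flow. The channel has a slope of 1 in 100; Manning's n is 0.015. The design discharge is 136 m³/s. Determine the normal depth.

Manning's equation rearranged: A R^(2/3) = nQ / (1·√S) = 0.015 × 136 / (√0.01) = 20.4.
Trying y = 2.63 m: A R^(2/3) = 31.7 — high.
Trying y = 1.85 m: A R^(2/3) = 12.41 — low.
Trying y = 2.23 m: A R^(2/3) = 20.42 — close enough.

y_n = 2.23 m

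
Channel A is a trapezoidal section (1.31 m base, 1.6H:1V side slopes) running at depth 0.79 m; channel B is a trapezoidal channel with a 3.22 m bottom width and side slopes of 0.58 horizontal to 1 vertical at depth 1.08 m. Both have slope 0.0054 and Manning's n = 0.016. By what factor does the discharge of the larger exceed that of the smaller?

2.72

Channel A: With bottom width b = 1.31 m and side slope z = 1.6: A = (b + zy)y = (1.31 + 1.6×0.79)×0.79 = 2.033 m²; P = b + 2y√(1+z²) = 1.31 + 2×0.79×1.887 = 4.291 m. Hydraulic radius R = A/P = 2.033/4.291 = 0.4739 m. Q_A = (1/0.016)·2.033·0.4739^(2/3)·√0.0054 = 5.677 m³/s.
Channel B: With bottom width b = 3.22 m and side slope z = 0.58: A = (b + zy)y = (3.22 + 0.58×1.08)×1.08 = 4.154 m²; P = b + 2y√(1+z²) = 3.22 + 2×1.08×1.156 = 5.717 m. Hydraulic radius R = A/P = 4.154/5.717 = 0.7266 m. Q_B = (1/0.016)·4.154·0.7266^(2/3)·√0.0054 = 15.42 m³/s.
The larger discharge is 15.42 m³/s and the smaller is 5.677 m³/s; the ratio is 2.72.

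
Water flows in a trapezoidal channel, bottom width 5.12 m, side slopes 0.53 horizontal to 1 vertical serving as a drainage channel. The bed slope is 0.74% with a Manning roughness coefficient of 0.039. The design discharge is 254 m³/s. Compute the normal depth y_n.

y_n = 6.64 m

Manning's equation rearranged: A R^(2/3) = nQ / (1·√S) = 0.039 × 254 / (√0.0074) = 115.2.
Trying y = 7.96 m: A R^(2/3) = 161.9 — over.
Trying y = 4.53 m: A R^(2/3) = 57.91 — short.
Trying y = 6.64 m: A R^(2/3) = 115.2 — ≈ 115.2.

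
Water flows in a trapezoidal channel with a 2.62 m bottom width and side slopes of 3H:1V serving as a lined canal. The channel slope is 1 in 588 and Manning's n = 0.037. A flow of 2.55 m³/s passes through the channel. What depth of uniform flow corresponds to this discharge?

y_n = 0.75 m

Manning's equation rearranged: A R^(2/3) = nQ / (1·√S) = 0.037 × 2.55 / (√0.001701) = 2.288.
Try y = 0.528 m: A R^(2/3) = 1.149 — short.
Try y = 0.75 m: A R^(2/3) = 2.289 — ≈ 2.288.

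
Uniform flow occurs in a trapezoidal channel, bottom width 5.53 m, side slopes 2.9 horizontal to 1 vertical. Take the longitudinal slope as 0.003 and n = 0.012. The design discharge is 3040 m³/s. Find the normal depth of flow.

y_n = 8.36 m

Manning's equation rearranged: A R^(2/3) = nQ / (1·√S) = 0.012 × 3040 / (√0.003) = 666.
Try y = 10.6 m: A R^(2/3) = 1190 — over.
Try y = 7.05 m: A R^(2/3) = 442.3 — short.
Try y = 8.36 m: A R^(2/3) = 666.4 — ≈ 666.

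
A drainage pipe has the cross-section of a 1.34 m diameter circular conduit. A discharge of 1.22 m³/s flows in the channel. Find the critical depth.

At critical depth, Q² T / (g A³) = 1, i.e. A³/T = Q²/g = 1.22²/9.81 = 0.1517.
Try y = 0.398 m: A³/T = 0.03529 — too small.
Try y = 0.678 m: A³/T = 0.2738 — too large.
Try y = 0.581 m: A³/T = 0.1517 — ≈ 0.1517.

y_c = 0.581 m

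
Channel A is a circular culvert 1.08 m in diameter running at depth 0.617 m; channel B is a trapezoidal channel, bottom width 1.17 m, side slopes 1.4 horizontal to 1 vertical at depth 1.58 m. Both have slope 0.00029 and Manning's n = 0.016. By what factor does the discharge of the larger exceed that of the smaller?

Channel A: For a circular section of diameter D = 1.08 m at depth y = 0.617 m, the central angle is θ = 2 arccos(1 − 2y/D) = 3.428 rad. Then A = (D²/8)(θ − sin θ) = 0.5409 m² and P = Dθ/2 = 1.851 m. Hydraulic radius R = A/P = 0.5409/1.851 = 0.2922 m. Q_A = (1/0.016)·0.5409·0.2922^(2/3)·√0.00029 = 0.2535 m³/s.
Channel B: With bottom width b = 1.17 m and side slope z = 1.4: A = (b + zy)y = (1.17 + 1.4×1.58)×1.58 = 5.344 m²; P = b + 2y√(1+z²) = 1.17 + 2×1.58×1.72 = 6.607 m. Hydraulic radius R = A/P = 5.344/6.607 = 0.8088 m. Q_B = (1/0.016)·5.344·0.8088^(2/3)·√0.00029 = 4.937 m³/s.
The larger discharge is 4.937 m³/s and the smaller is 0.2535 m³/s; the ratio is 19.5.

19.5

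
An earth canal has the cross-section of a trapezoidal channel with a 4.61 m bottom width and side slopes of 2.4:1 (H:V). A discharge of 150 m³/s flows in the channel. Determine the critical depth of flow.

y_c = 2.99 m

At critical depth, Q² T / (g A³) = 1, i.e. A³/T = Q²/g = 150²/9.81 = 2294.
At y = 3.65 m: A³/T = 5252 — over.
At y = 2.19 m: A³/T = 667 — short.
At y = 2.99 m: A³/T = 2308 — close enough.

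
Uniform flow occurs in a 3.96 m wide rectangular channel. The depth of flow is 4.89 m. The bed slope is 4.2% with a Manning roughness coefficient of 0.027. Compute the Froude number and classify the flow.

supercritical

Flow area A = b·y = 3.96 × 4.89 = 19.36 m². Wetted perimeter P = b + 2y = 3.96 + 2×4.89 = 13.74 m.
Hydraulic radius R = A/P = 19.36/13.74 = 1.409 m.
V = (1/n) R^(2/3) √S = (1/0.027) × 1.409^(2/3) × √0.042 = 9.541 m/s. Hydraulic depth D_h = A/T = 19.36/3.96 = 4.89 m.
Froude number Fr = V/√(g·D_h) = 9.541/√(9.81×4.89) = 1.38, which is greater than 1, so the flow is supercritical.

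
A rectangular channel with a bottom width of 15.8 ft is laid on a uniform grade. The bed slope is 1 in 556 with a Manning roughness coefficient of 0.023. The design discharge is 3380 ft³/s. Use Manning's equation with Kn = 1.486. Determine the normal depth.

Manning's equation rearranged: A R^(2/3) = nQ / (1.486·√S) = 0.023 × 3380 / (1.486 × √0.001799) = 1234.
Try y = 26.7 ft: A R^(2/3) = 1408 — over.
Try y = 23.8 ft: A R^(2/3) = 1232 — close enough.

y_n = 23.8 ft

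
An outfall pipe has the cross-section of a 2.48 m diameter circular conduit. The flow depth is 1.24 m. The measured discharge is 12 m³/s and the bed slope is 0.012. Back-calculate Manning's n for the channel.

n = 0.016

For a circular section of diameter D = 2.48 m at depth y = 1.24 m, the central angle is θ = 2 arccos(1 − 2y/D) = 3.142 rad. Then A = (D²/8)(θ − sin θ) = 2.415 m² and P = Dθ/2 = 3.896 m.
Hydraulic radius R = A/P = 2.415/3.896 = 0.62 m.
Rearranging Manning's equation: n = (1/Q) A R^(2/3) S^(1/2) = (1/12) × 2.415 × 0.62^(2/3) × √0.012 = 0.016.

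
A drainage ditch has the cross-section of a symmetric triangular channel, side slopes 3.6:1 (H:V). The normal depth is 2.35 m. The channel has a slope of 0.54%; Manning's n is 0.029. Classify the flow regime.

For a triangular section with side slope z = 3.6: A = zy² = 3.6×2.35² = 19.88 m²; P = 2y√(1+z²) = 2×2.35×3.736 = 17.56 m.
Hydraulic radius R = A/P = 19.88/17.56 = 1.132 m.
V = (1/n) R^(2/3) √S = (1/0.029) × 1.132^(2/3) × √0.0054 = 2.753 m/s. Hydraulic depth D_h = A/T = 19.88/16.92 = 1.175 m.
Froude number Fr = V/√(g·D_h) = 2.753/√(9.81×1.175) = 0.811, which is less than 1, so the flow is subcritical.

subcritical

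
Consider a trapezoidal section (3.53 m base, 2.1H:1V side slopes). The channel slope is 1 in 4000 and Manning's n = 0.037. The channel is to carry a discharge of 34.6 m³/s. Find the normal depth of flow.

y_n = 4.03 m

Manning's equation rearranged: A R^(2/3) = nQ / (1·√S) = 0.037 × 34.6 / (√0.00025) = 80.97.
Try y = 4.43 m: A R^(2/3) = 100.6 — too large.
Try y = 3.2 m: A R^(2/3) = 48.19 — too small.
Try y = 4.03 m: A R^(2/3) = 81 — close enough.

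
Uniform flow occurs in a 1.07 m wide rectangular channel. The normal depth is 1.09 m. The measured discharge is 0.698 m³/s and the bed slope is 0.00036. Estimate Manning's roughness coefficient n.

n = 0.016

Flow area A = b·y = 1.07 × 1.09 = 1.166 m². Wetted perimeter P = b + 2y = 1.07 + 2×1.09 = 3.25 m.
Hydraulic radius R = A/P = 1.166/3.25 = 0.3589 m.
Rearranging Manning's equation: n = (1/Q) A R^(2/3) S^(1/2) = (1/0.698) × 1.166 × 0.3589^(2/3) × √0.00036 = 0.016.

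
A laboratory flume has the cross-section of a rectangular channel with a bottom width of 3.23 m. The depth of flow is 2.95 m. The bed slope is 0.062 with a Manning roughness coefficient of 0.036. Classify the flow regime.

supercritical

Flow area A = b·y = 3.23 × 2.95 = 9.529 m². Wetted perimeter P = b + 2y = 3.23 + 2×2.95 = 9.13 m.
Hydraulic radius R = A/P = 9.529/9.13 = 1.044 m.
V = (1/n) R^(2/3) √S = (1/0.036) × 1.044^(2/3) × √0.062 = 7.116 m/s. Hydraulic depth D_h = A/T = 9.529/3.23 = 2.95 m.
Froude number Fr = V/√(g·D_h) = 7.116/√(9.81×2.95) = 1.32, which is greater than 1, so the flow is supercritical.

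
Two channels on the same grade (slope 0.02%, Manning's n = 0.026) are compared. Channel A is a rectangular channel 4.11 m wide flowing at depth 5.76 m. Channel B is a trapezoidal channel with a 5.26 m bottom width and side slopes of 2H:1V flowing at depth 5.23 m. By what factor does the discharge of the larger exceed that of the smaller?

5.32

Channel A: Flow area A = b·y = 4.11 × 5.76 = 23.67 m². Wetted perimeter P = b + 2y = 4.11 + 2×5.76 = 15.63 m. Hydraulic radius R = A/P = 23.67/15.63 = 1.515 m. Q_A = (1/0.026)·23.67·1.515^(2/3)·√0.0002 = 16.98 m³/s.
Channel B: With bottom width b = 5.26 m and side slope z = 2: A = (b + zy)y = (5.26 + 2×5.23)×5.23 = 82.22 m²; P = b + 2y√(1+z²) = 5.26 + 2×5.23×2.236 = 28.65 m. Hydraulic radius R = A/P = 82.22/28.65 = 2.87 m. Q_B = (1/0.026)·82.22·2.87^(2/3)·√0.0002 = 90.31 m³/s.
The larger discharge is 90.31 m³/s and the smaller is 16.98 m³/s; the ratio is 5.32.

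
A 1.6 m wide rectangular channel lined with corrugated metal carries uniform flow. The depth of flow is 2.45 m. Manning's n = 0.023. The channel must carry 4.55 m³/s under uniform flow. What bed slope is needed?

Flow area A = b·y = 1.6 × 2.45 = 3.92 m². Wetted perimeter P = b + 2y = 1.6 + 2×2.45 = 6.5 m.
Hydraulic radius R = A/P = 3.92/6.5 = 0.6031 m.
From Manning's equation, S = [nQ / (1 A R^(2/3))]² = [0.023 × 4.55 / (1 × 3.92 × 0.6031^(2/3))]² = 0.0014.

S = 0.0014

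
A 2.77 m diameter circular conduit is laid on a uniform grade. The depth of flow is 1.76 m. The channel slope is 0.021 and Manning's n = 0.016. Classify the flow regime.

For a circular section of diameter D = 2.77 m at depth y = 1.76 m, the central angle is θ = 2 arccos(1 − 2y/D) = 3.69 rad. Then A = (D²/8)(θ − sin θ) = 4.039 m² and P = Dθ/2 = 5.111 m.
Hydraulic radius R = A/P = 4.039/5.111 = 0.7903 m.
V = (1/n) R^(2/3) √S = (1/0.016) × 0.7903^(2/3) × √0.021 = 7.742 m/s. Hydraulic depth D_h = A/T = 4.039/2.667 = 1.515 m.
Froude number Fr = V/√(g·D_h) = 7.742/√(9.81×1.515) = 2.01, which is greater than 1, so the flow is supercritical.

supercritical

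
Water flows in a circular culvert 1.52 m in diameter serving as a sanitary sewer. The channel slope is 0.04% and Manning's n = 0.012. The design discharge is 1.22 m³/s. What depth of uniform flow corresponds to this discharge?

y_n = 0.999 m

Manning's equation rearranged: A R^(2/3) = nQ / (1·√S) = 0.012 × 1.22 / (√0.0004) = 0.732.
Trying y = 0.837 m: A R^(2/3) = 0.5587 — too small.
Trying y = 1.2 m: A R^(2/3) = 0.9183 — too large.
Trying y = 0.999 m: A R^(2/3) = 0.7315 — ≈ 0.732.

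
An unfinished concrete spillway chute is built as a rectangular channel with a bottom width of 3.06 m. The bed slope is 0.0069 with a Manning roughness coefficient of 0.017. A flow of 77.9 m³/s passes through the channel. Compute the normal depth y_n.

y_n = 4.73 m

Manning's equation rearranged: A R^(2/3) = nQ / (1·√S) = 0.017 × 77.9 / (√0.0069) = 15.94.
At y = 5.44 m: A R^(2/3) = 18.74 — high.
At y = 4.19 m: A R^(2/3) = 13.83 — low.
At y = 4.73 m: A R^(2/3) = 15.94 — matches.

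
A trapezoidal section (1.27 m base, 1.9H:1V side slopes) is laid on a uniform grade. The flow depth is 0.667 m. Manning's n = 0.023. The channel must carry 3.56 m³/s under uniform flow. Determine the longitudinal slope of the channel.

With bottom width b = 1.27 m and side slope z = 1.9: A = (b + zy)y = (1.27 + 1.9×0.667)×0.667 = 1.692 m²; P = b + 2y√(1+z²) = 1.27 + 2×0.667×2.147 = 4.134 m.
Hydraulic radius R = A/P = 1.692/4.134 = 0.4094 m.
From Manning's equation, S = [nQ / (1 A R^(2/3))]² = [0.023 × 3.56 / (1 × 1.692 × 0.4094^(2/3))]² = 0.0077.

S = 0.0077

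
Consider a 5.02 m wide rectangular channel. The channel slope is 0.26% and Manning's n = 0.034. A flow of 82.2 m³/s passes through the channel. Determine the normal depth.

Manning's equation rearranged: A R^(2/3) = nQ / (1·√S) = 0.034 × 82.2 / (√0.0026) = 54.81.
Trying y = 8.1 m: A R^(2/3) = 62.73 — over.
Trying y = 5.06 m: A R^(2/3) = 35.87 — short.
Trying y = 7.21 m: A R^(2/3) = 54.78 — ≈ 54.81.

y_n = 7.21 m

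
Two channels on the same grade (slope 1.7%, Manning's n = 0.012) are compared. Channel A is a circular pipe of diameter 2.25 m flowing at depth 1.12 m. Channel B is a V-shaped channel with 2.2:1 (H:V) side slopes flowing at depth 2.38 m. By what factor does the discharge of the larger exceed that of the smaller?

Channel A: For a circular section of diameter D = 2.25 m at depth y = 1.12 m, the central angle is θ = 2 arccos(1 − 2y/D) = 3.133 rad. Then A = (D²/8)(θ − sin θ) = 1.977 m² and P = Dθ/2 = 3.524 m. Hydraulic radius R = A/P = 1.977/3.524 = 0.5609 m. Q_A = (1/0.012)·1.977·0.5609^(2/3)·√0.017 = 14.61 m³/s.
Channel B: For a triangular section with side slope z = 2.2: A = zy² = 2.2×2.38² = 12.46 m²; P = 2y√(1+z²) = 2×2.38×2.417 = 11.5 m. Hydraulic radius R = A/P = 12.46/11.5 = 1.083 m. Q_B = (1/0.012)·12.46·1.083^(2/3)·√0.017 = 142.8 m³/s.
The larger discharge is 142.8 m³/s and the smaller is 14.61 m³/s; the ratio is 9.78.

9.78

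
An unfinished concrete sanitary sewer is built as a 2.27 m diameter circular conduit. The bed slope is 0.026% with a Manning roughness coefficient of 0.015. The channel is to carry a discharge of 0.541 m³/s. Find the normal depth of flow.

Manning's equation rearranged: A R^(2/3) = nQ / (1·√S) = 0.015 × 0.541 / (√0.00026) = 0.5033.
Try y = 0.537 m: A R^(2/3) = 0.3405 — short.
Try y = 0.77 m: A R^(2/3) = 0.6875 — over.
Try y = 0.655 m: A R^(2/3) = 0.5037 — close enough.

y_n = 0.655 m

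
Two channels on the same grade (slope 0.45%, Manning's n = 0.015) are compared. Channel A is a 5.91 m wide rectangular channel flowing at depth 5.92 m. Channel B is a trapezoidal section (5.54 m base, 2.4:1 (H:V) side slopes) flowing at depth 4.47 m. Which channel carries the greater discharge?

Channel A: Flow area A = b·y = 5.91 × 5.92 = 34.99 m². Wetted perimeter P = b + 2y = 5.91 + 2×5.92 = 17.75 m. Hydraulic radius R = A/P = 34.99/17.75 = 1.971 m. Q_A = (1/0.015)·34.99·1.971^(2/3)·√0.0045 = 246 m³/s.
Channel B: With bottom width b = 5.54 m and side slope z = 2.4: A = (b + zy)y = (5.54 + 2.4×4.47)×4.47 = 72.72 m²; P = b + 2y√(1+z²) = 5.54 + 2×4.47×2.6 = 28.78 m. Hydraulic radius R = A/P = 72.72/28.78 = 2.526 m. Q_B = (1/0.015)·72.72·2.526^(2/3)·√0.0045 = 603.2 m³/s.
Q_A = 246 m³/s vs Q_B = 603.2 m³/s, so channel B carries more.

channel B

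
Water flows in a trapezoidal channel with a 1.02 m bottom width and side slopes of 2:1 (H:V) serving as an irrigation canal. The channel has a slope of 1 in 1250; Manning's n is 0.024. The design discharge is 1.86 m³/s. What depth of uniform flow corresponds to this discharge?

Manning's equation rearranged: A R^(2/3) = nQ / (1·√S) = 0.024 × 1.86 / (√0.0008) = 1.578.
Trying y = 1.02 m: A R^(2/3) = 2.119 — high.
Trying y = 0.667 m: A R^(2/3) = 0.8413 — low.
Trying y = 0.893 m: A R^(2/3) = 1.578 — close enough.

y_n = 0.893 m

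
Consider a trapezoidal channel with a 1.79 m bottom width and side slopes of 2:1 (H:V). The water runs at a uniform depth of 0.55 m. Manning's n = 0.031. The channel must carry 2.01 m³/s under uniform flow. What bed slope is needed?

S = 0.0057

With bottom width b = 1.79 m and side slope z = 2: A = (b + zy)y = (1.79 + 2×0.55)×0.55 = 1.59 m²; P = b + 2y√(1+z²) = 1.79 + 2×0.55×2.236 = 4.25 m.
Hydraulic radius R = A/P = 1.59/4.25 = 0.374 m.
From Manning's equation, S = [nQ / (1 A R^(2/3))]² = [0.031 × 2.01 / (1 × 1.59 × 0.374^(2/3))]² = 0.0057.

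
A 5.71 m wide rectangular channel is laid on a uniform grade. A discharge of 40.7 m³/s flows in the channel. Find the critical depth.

y_c = 1.73 m

For a rectangular channel, critical depth y_c = (q²/g)^(1/3) where q = Q/b = 40.7/5.71 = 7.128 m²/s.
So y_c = (7.128²/9.81)^(1/3) = 1.73 m.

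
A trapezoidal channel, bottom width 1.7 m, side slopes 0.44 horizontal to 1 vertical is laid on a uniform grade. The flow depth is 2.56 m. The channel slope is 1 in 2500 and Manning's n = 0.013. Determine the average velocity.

V = 1.53 m/s

With bottom width b = 1.7 m and side slope z = 0.44: A = (b + zy)y = (1.7 + 0.44×2.56)×2.56 = 7.236 m²; P = b + 2y√(1+z²) = 1.7 + 2×2.56×1.093 = 7.294 m.
Hydraulic radius R = A/P = 7.236/7.294 = 0.992 m.
From Manning's equation, V = (1/n) R^(2/3) S^(1/2) = (1/0.013) × 0.992^(2/3) × 0.0004^(1/2) = 1.53 m/s.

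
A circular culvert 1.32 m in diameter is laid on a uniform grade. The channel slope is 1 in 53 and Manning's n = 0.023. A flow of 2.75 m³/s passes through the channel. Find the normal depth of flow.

y_n = 0.817 m

Manning's equation rearranged: A R^(2/3) = nQ / (1·√S) = 0.023 × 2.75 / (√0.01887) = 0.4605.
At y = 0.653 m: A R^(2/3) = 0.3209 — too small.
At y = 0.817 m: A R^(2/3) = 0.4602 — matches.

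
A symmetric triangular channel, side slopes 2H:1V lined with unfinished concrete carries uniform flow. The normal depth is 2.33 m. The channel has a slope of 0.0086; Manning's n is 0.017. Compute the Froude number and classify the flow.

supercritical

For a triangular section with side slope z = 2: A = zy² = 2×2.33² = 10.86 m²; P = 2y√(1+z²) = 2×2.33×2.236 = 10.42 m.
Hydraulic radius R = A/P = 10.86/10.42 = 1.042 m.
V = (1/n) R^(2/3) √S = (1/0.017) × 1.042^(2/3) × √0.0086 = 5.607 m/s. Hydraulic depth D_h = A/T = 10.86/9.32 = 1.165 m.
Froude number Fr = V/√(g·D_h) = 5.607/√(9.81×1.165) = 1.66, which is greater than 1, so the flow is supercritical.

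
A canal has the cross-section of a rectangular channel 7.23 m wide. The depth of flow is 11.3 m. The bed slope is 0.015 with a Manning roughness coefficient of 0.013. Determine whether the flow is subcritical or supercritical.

supercritical

Flow area A = b·y = 7.23 × 11.3 = 81.7 m². Wetted perimeter P = b + 2y = 7.23 + 2×11.3 = 29.83 m.
Hydraulic radius R = A/P = 81.7/29.83 = 2.739 m.
V = (1/n) R^(2/3) √S = (1/0.013) × 2.739^(2/3) × √0.015 = 18.44 m/s. Hydraulic depth D_h = A/T = 81.7/7.23 = 11.3 m.
Froude number Fr = V/√(g·D_h) = 18.44/√(9.81×11.3) = 1.75, which is greater than 1, so the flow is supercritical.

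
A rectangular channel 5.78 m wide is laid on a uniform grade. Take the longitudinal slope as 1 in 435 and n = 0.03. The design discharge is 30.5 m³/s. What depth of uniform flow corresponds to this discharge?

y_n = 2.66 m

Manning's equation rearranged: A R^(2/3) = nQ / (1·√S) = 0.03 × 30.5 / (√0.002299) = 19.08.
Trying y = 3.01 m: A R^(2/3) = 22.54 — over.
Trying y = 2.01 m: A R^(2/3) = 13.01 — short.
Trying y = 2.66 m: A R^(2/3) = 19.1 — ≈ 19.08.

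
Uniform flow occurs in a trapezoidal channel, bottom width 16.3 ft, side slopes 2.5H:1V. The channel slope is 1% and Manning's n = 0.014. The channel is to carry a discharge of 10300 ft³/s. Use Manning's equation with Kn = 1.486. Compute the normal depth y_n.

y_n = 8.58 ft

Manning's equation rearranged: A R^(2/3) = nQ / (1.486·√S) = 0.014 × 10300 / (1.486 × √0.01) = 970.4.
Try y = 10.8 ft: A R^(2/3) = 1592 — high.
Try y = 7.33 ft: A R^(2/3) = 697 — low.
Try y = 8.58 ft: A R^(2/3) = 969.9 — ≈ 970.4.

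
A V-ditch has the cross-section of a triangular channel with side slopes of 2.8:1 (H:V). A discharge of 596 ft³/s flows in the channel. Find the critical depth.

y_c = 4.9 ft

At critical depth, Q² T / (g A³) = 1, i.e. A³/T = Q²/g = 596²/32.2 = 11030.
Trying y = 5.71 ft: A³/T = 23790 — too large.
Trying y = 4.9 ft: A³/T = 11070 — close enough.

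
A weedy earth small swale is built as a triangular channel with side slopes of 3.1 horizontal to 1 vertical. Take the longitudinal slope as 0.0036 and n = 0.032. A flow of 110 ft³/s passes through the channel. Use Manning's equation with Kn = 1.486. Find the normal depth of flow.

y_n = 3.13 ft

Manning's equation rearranged: A R^(2/3) = nQ / (1.486·√S) = 0.032 × 110 / (1.486 × √0.0036) = 39.48.
At y = 3.67 ft: A R^(2/3) = 60.55 — over.
At y = 2.59 ft: A R^(2/3) = 23.9 — short.
At y = 3.13 ft: A R^(2/3) = 39.61 — ≈ 39.48.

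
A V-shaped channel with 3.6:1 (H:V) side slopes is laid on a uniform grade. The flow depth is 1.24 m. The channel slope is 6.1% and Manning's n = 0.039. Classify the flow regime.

For a triangular section with side slope z = 3.6: A = zy² = 3.6×1.24² = 5.535 m²; P = 2y√(1+z²) = 2×1.24×3.736 = 9.266 m.
Hydraulic radius R = A/P = 5.535/9.266 = 0.5974 m.
V = (1/n) R^(2/3) √S = (1/0.039) × 0.5974^(2/3) × √0.061 = 4.492 m/s. Hydraulic depth D_h = A/T = 5.535/8.928 = 0.62 m.
Froude number Fr = V/√(g·D_h) = 4.492/√(9.81×0.62) = 1.82, which is greater than 1, so the flow is supercritical.

supercritical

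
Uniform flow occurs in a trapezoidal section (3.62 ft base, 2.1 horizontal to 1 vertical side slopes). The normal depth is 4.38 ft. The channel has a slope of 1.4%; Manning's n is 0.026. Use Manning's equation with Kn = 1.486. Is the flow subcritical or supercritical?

With bottom width b = 3.62 ft and side slope z = 2.1: A = (b + zy)y = (3.62 + 2.1×4.38)×4.38 = 56.14 ft²; P = b + 2y√(1+z²) = 3.62 + 2×4.38×2.326 = 24 ft.
Hydraulic radius R = A/P = 56.14/24 = 2.34 ft.
V = (1.486/n) R^(2/3) √S = (1.486/0.026) × 2.34^(2/3) × √0.014 = 11.92 ft/s. Hydraulic depth D_h = A/T = 56.14/22.02 = 2.55 ft.
Froude number Fr = V/√(g·D_h) = 11.92/√(32.2×2.55) = 1.32, which is greater than 1, so the flow is supercritical.

supercritical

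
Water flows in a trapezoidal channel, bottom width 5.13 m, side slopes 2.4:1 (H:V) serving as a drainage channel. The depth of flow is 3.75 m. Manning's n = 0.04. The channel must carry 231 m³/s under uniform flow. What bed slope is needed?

S = 0.0109

With bottom width b = 5.13 m and side slope z = 2.4: A = (b + zy)y = (5.13 + 2.4×3.75)×3.75 = 52.99 m²; P = b + 2y√(1+z²) = 5.13 + 2×3.75×2.6 = 24.63 m.
Hydraulic radius R = A/P = 52.99/24.63 = 2.151 m.
From Manning's equation, S = [nQ / (1 A R^(2/3))]² = [0.04 × 231 / (1 × 52.99 × 2.151^(2/3))]² = 0.0109.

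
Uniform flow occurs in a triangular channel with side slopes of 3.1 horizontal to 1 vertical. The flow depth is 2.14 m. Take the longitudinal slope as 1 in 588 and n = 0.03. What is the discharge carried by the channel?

Q = 19.8 m³/s

For a triangular section with side slope z = 3.1: A = zy² = 3.1×2.14² = 14.2 m²; P = 2y√(1+z²) = 2×2.14×3.257 = 13.94 m.
Hydraulic radius R = A/P = 14.2/13.94 = 1.018 m.
Manning's equation: Q = (1/n) A R^(2/3) S^(1/2) = (1/0.03) × 14.2 × 1.018^(2/3) × 0.001701^(1/2) = 19.8 m³/s.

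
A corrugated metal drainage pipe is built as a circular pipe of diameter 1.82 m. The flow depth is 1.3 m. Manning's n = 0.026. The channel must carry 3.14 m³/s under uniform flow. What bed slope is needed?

For a circular section of diameter D = 1.82 m at depth y = 1.3 m, the central angle is θ = 2 arccos(1 − 2y/D) = 4.027 rad. Then A = (D²/8)(θ − sin θ) = 1.988 m² and P = Dθ/2 = 3.665 m.
Hydraulic radius R = A/P = 1.988/3.665 = 0.5425 m.
From Manning's equation, S = [nQ / (1 A R^(2/3))]² = [0.026 × 3.14 / (1 × 1.988 × 0.5425^(2/3))]² = 0.00381.

S = 0.00381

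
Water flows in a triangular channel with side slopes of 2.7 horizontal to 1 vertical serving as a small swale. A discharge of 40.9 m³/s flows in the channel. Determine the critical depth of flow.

At critical depth, Q² T / (g A³) = 1, i.e. A³/T = Q²/g = 40.9²/9.81 = 170.5.
Try y = 2.73 m: A³/T = 552.7 — over.
Try y = 1.63 m: A³/T = 41.94 — short.
Try y = 2.16 m: A³/T = 171.4 — close enough.

y_c = 2.16 m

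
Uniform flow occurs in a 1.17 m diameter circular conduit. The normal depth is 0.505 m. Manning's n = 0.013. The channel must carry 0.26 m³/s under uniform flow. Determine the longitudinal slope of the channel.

For a circular section of diameter D = 1.17 m at depth y = 0.505 m, the central angle is θ = 2 arccos(1 − 2y/D) = 2.867 rad. Then A = (D²/8)(θ − sin θ) = 0.4443 m² and P = Dθ/2 = 1.677 m.
Hydraulic radius R = A/P = 0.4443/1.677 = 0.2649 m.
From Manning's equation, S = [nQ / (1 A R^(2/3))]² = [0.013 × 0.26 / (1 × 0.4443 × 0.2649^(2/3))]² = 0.00034.

S = 0.00034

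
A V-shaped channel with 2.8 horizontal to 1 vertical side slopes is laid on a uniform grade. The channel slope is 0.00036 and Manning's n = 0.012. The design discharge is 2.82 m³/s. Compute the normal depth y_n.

y_n = 1.02 m

Manning's equation rearranged: A R^(2/3) = nQ / (1·√S) = 0.012 × 2.82 / (√0.00036) = 1.784.
Try y = 1.25 m: A R^(2/3) = 3.073 — high.
Try y = 0.71 m: A R^(2/3) = 0.6799 — low.
Try y = 1.02 m: A R^(2/3) = 1.787 — matches.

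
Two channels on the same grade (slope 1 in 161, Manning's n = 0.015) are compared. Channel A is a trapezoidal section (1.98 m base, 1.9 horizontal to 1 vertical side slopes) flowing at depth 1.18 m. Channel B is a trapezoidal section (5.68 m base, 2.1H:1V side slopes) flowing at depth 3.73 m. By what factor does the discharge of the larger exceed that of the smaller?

Channel A: With bottom width b = 1.98 m and side slope z = 1.9: A = (b + zy)y = (1.98 + 1.9×1.18)×1.18 = 4.982 m²; P = b + 2y√(1+z²) = 1.98 + 2×1.18×2.147 = 7.047 m. Hydraulic radius R = A/P = 4.982/7.047 = 0.7069 m. Q_A = (1/0.015)·4.982·0.7069^(2/3)·√0.006211 = 20.77 m³/s.
Channel B: With bottom width b = 5.68 m and side slope z = 2.1: A = (b + zy)y = (5.68 + 2.1×3.73)×3.73 = 50.4 m²; P = b + 2y√(1+z²) = 5.68 + 2×3.73×2.326 = 23.03 m. Hydraulic radius R = A/P = 50.4/23.03 = 2.188 m. Q_B = (1/0.015)·50.4·2.188^(2/3)·√0.006211 = 446.4 m³/s.
The larger discharge is 446.4 m³/s and the smaller is 20.77 m³/s; the ratio is 21.5.

21.5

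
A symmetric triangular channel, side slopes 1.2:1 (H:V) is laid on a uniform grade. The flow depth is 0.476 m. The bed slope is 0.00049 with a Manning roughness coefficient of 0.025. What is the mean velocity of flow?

For a triangular section with side slope z = 1.2: A = zy² = 1.2×0.476² = 0.2719 m²; P = 2y√(1+z²) = 2×0.476×1.562 = 1.487 m.
Hydraulic radius R = A/P = 0.2719/1.487 = 0.1828 m.
From Manning's equation, V = (1/n) R^(2/3) S^(1/2) = (1/0.025) × 0.1828^(2/3) × 0.00049^(1/2) = 0.285 m/s.

V = 0.285 m/s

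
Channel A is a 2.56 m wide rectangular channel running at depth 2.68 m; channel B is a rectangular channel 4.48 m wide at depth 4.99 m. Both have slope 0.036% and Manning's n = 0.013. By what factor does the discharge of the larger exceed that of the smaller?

4.79

Channel A: Flow area A = b·y = 2.56 × 2.68 = 6.861 m². Wetted perimeter P = b + 2y = 2.56 + 2×2.68 = 7.92 m. Hydraulic radius R = A/P = 6.861/7.92 = 0.8663 m. Q_A = (1/0.013)·6.861·0.8663^(2/3)·√0.00036 = 9.099 m³/s.
Channel B: Flow area A = b·y = 4.48 × 4.99 = 22.36 m². Wetted perimeter P = b + 2y = 4.48 + 2×4.99 = 14.46 m. Hydraulic radius R = A/P = 22.36/14.46 = 1.546 m. Q_B = (1/0.013)·22.36·1.546^(2/3)·√0.00036 = 43.62 m³/s.
The larger discharge is 43.62 m³/s and the smaller is 9.099 m³/s; the ratio is 4.79.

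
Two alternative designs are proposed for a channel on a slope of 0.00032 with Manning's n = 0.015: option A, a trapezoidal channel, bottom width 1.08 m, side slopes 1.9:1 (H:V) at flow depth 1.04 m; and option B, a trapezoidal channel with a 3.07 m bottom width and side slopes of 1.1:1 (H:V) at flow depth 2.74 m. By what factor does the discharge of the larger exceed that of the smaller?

9.9

Channel A: With bottom width b = 1.08 m and side slope z = 1.9: A = (b + zy)y = (1.08 + 1.9×1.04)×1.04 = 3.178 m²; P = b + 2y√(1+z²) = 1.08 + 2×1.04×2.147 = 5.546 m. Hydraulic radius R = A/P = 3.178/5.546 = 0.5731 m. Q_A = (1/0.015)·3.178·0.5731^(2/3)·√0.00032 = 2.615 m³/s.
Channel B: With bottom width b = 3.07 m and side slope z = 1.1: A = (b + zy)y = (3.07 + 1.1×2.74)×2.74 = 16.67 m²; P = b + 2y√(1+z²) = 3.07 + 2×2.74×1.487 = 11.22 m. Hydraulic radius R = A/P = 16.67/11.22 = 1.486 m. Q_B = (1/0.015)·16.67·1.486^(2/3)·√0.00032 = 25.89 m³/s.
The larger discharge is 25.89 m³/s and the smaller is 2.615 m³/s; the ratio is 9.9.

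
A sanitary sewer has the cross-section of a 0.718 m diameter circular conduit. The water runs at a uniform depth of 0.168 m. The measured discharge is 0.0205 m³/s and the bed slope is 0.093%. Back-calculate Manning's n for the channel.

n = 0.023

For a circular section of diameter D = 0.718 m at depth y = 0.168 m, the central angle is θ = 2 arccos(1 − 2y/D) = 2.02 rad. Then A = (D²/8)(θ − sin θ) = 0.07208 m² and P = Dθ/2 = 0.725 m.
Hydraulic radius R = A/P = 0.07208/0.725 = 0.09942 m.
Rearranging Manning's equation: n = (1/Q) A R^(2/3) S^(1/2) = (1/0.0205) × 0.07208 × 0.09942^(2/3) × √0.00093 = 0.023.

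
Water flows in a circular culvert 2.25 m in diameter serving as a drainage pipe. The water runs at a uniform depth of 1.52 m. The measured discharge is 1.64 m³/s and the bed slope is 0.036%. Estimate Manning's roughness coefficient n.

n = 0.025

For a circular section of diameter D = 2.25 m at depth y = 1.52 m, the central angle is θ = 2 arccos(1 − 2y/D) = 3.859 rad. Then A = (D²/8)(θ − sin θ) = 2.858 m² and P = Dθ/2 = 4.341 m.
Hydraulic radius R = A/P = 2.858/4.341 = 0.6583 m.
Rearranging Manning's equation: n = (1/Q) A R^(2/3) S^(1/2) = (1/1.64) × 2.858 × 0.6583^(2/3) × √0.00036 = 0.025.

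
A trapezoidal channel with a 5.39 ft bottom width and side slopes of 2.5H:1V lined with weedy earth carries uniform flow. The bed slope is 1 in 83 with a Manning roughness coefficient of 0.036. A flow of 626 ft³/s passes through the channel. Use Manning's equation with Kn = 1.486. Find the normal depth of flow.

y_n = 4.49 ft

Manning's equation rearranged: A R^(2/3) = nQ / (1.486·√S) = 0.036 × 626 / (1.486 × √0.01205) = 138.2.
Try y = 4.98 ft: A R^(2/3) = 174.7 — high.
Try y = 3.32 ft: A R^(2/3) = 71.02 — low.
Try y = 4.49 ft: A R^(2/3) = 138.3 — ≈ 138.2.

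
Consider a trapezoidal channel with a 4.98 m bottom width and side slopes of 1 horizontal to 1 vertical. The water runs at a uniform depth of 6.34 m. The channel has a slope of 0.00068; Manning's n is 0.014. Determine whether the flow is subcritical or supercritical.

subcritical

With bottom width b = 4.98 m and side slope z = 1: A = (b + zy)y = (4.98 + 1×6.34)×6.34 = 71.77 m²; P = b + 2y√(1+z²) = 4.98 + 2×6.34×1.414 = 22.91 m.
Hydraulic radius R = A/P = 71.77/22.91 = 3.132 m.
V = (1/n) R^(2/3) √S = (1/0.014) × 3.132^(2/3) × √0.00068 = 3.988 m/s. Hydraulic depth D_h = A/T = 71.77/17.66 = 4.064 m.
Froude number Fr = V/√(g·D_h) = 3.988/√(9.81×4.064) = 0.632, which is less than 1, so the flow is subcritical.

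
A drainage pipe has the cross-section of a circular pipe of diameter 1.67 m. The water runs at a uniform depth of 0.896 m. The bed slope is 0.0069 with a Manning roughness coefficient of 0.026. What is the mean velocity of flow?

For a circular section of diameter D = 1.67 m at depth y = 0.896 m, the central angle is θ = 2 arccos(1 − 2y/D) = 3.288 rad. Then A = (D²/8)(θ − sin θ) = 1.197 m² and P = Dθ/2 = 2.745 m.
Hydraulic radius R = A/P = 1.197/2.745 = 0.436 m.
From Manning's equation, V = (1/n) R^(2/3) S^(1/2) = (1/0.026) × 0.436^(2/3) × 0.0069^(1/2) = 1.84 m/s.

V = 1.84 m/s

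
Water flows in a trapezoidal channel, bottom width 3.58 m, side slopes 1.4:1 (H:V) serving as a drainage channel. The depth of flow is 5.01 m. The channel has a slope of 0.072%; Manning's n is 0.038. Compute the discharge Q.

With bottom width b = 3.58 m and side slope z = 1.4: A = (b + zy)y = (3.58 + 1.4×5.01)×5.01 = 53.08 m²; P = b + 2y√(1+z²) = 3.58 + 2×5.01×1.72 = 20.82 m.
Hydraulic radius R = A/P = 53.08/20.82 = 2.549 m.
Manning's equation: Q = (1/n) A R^(2/3) S^(1/2) = (1/0.038) × 53.08 × 2.549^(2/3) × 0.00072^(1/2) = 69.9 m³/s.

Q = 69.9 m³/s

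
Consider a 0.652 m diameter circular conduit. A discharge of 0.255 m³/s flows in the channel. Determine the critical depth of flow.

y_c = 0.32 m

At critical depth, Q² T / (g A³) = 1, i.e. A³/T = Q²/g = 0.255²/9.81 = 0.006628.
Try y = 0.382 m: A³/T = 0.01308 — too large.
Try y = 0.273 m: A³/T = 0.003619 — too small.
Try y = 0.32 m: A³/T = 0.006647 — close enough.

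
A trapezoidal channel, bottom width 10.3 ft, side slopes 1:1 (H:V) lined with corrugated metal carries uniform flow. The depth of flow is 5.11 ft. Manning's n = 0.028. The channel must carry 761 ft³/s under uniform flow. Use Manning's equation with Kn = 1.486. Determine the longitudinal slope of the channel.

S = 0.00709

With bottom width b = 10.3 ft and side slope z = 1: A = (b + zy)y = (10.3 + 1×5.11)×5.11 = 78.75 ft²; P = b + 2y√(1+z²) = 10.3 + 2×5.11×1.414 = 24.75 ft.
Hydraulic radius R = A/P = 78.75/24.75 = 3.181 ft.
From Manning's equation, S = [nQ / (1.486 A R^(2/3))]² = [0.028 × 761 / (1.486 × 78.75 × 3.181^(2/3))]² = 0.00709.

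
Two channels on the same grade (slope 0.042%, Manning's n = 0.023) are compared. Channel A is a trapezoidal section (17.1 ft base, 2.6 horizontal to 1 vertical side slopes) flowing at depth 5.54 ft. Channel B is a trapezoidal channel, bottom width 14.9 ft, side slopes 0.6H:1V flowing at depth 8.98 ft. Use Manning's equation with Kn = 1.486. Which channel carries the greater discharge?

Channel A: With bottom width b = 17.1 ft and side slope z = 2.6: A = (b + zy)y = (17.1 + 2.6×5.54)×5.54 = 174.5 ft²; P = b + 2y√(1+z²) = 17.1 + 2×5.54×2.786 = 47.97 ft. Hydraulic radius R = A/P = 174.5/47.97 = 3.639 ft. Q_A = (1.486/0.023)·174.5·3.639^(2/3)·√0.00042 = 546.7 ft³/s.
Channel B: With bottom width b = 14.9 ft and side slope z = 0.6: A = (b + zy)y = (14.9 + 0.6×8.98)×8.98 = 182.2 ft²; P = b + 2y√(1+z²) = 14.9 + 2×8.98×1.166 = 35.84 ft. Hydraulic radius R = A/P = 182.2/35.84 = 5.083 ft. Q_B = (1.486/0.023)·182.2·5.083^(2/3)·√0.00042 = 713.1 ft³/s.
Q_A = 546.7 ft³/s vs Q_B = 713.1 ft³/s, so channel B carries more.

channel B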